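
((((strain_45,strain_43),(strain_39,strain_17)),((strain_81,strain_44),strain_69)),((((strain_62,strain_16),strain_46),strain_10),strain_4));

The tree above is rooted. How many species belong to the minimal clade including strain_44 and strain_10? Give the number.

The MRCA of strain_44 and strain_10 is the root, so the clade is the entire tree.
That clade contains 12 terminal taxa: strain_10, strain_16, strain_17, strain_39, strain_4, strain_43, strain_44, strain_45, strain_46, strain_62, strain_69, strain_81.

12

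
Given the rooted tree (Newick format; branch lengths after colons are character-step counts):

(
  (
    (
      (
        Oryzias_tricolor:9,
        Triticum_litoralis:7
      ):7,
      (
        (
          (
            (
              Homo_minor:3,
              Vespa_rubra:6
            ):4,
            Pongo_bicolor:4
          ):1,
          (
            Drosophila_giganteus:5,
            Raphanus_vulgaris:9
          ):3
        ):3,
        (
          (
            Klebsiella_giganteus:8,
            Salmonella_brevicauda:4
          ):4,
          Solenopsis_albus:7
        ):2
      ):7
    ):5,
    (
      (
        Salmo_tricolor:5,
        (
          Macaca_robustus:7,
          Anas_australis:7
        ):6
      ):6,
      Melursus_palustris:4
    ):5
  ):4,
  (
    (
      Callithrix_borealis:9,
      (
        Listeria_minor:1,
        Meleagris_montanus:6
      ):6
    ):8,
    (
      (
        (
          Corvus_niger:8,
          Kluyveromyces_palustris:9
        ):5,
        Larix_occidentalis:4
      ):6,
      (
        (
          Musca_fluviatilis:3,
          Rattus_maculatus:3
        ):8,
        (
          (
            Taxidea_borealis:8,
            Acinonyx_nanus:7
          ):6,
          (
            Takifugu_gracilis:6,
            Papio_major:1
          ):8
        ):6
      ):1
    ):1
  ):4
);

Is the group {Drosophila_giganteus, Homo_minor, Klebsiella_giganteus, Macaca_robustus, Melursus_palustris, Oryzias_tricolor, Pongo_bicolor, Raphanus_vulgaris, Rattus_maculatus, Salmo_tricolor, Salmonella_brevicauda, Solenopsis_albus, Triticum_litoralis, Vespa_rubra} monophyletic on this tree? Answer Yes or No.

No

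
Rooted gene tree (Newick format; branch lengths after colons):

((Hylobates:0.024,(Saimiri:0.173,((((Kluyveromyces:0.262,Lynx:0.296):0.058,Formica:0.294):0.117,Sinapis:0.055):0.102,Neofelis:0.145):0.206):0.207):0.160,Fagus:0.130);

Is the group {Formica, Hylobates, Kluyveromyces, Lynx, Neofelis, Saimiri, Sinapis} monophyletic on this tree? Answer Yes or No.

Yes

The most recent common ancestor of these taxa subtends (Hylobates,(Saimiri,((((Kluyveromyces,Lynx),Formica),Sinapis),Neofelis))).
That clade has exactly 7 tips — every listed taxon and nothing else — so the group is monophyletic.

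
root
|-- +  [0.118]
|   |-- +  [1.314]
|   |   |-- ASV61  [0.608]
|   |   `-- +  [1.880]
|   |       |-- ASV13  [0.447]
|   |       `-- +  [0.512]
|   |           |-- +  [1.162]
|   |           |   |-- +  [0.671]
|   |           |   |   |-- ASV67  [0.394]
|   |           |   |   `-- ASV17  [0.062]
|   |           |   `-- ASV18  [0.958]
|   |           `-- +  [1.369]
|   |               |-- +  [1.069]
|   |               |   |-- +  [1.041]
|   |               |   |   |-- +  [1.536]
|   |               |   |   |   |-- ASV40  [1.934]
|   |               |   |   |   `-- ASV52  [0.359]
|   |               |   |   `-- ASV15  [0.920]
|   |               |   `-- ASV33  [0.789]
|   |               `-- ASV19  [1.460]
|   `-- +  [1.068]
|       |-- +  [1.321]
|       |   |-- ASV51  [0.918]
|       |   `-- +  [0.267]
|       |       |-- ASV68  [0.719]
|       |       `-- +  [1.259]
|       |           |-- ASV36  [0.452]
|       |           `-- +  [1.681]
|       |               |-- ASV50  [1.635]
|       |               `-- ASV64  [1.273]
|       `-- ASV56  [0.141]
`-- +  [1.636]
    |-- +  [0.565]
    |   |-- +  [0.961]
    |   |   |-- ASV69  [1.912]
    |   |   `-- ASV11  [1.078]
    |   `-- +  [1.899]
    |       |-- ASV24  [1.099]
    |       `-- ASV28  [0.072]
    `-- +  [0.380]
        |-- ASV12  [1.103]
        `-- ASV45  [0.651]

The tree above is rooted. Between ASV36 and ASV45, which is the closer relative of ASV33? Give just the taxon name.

ASV36

The MRCA of ASV33 and ASV36 subtends ((ASV61,(ASV13,(((ASV67,ASV17),ASV18),((((ASV40,ASV52),ASV15),ASV33),ASV19)))),((ASV51,(ASV68,(ASV36,(ASV50,ASV64)))),ASV56)) (16 taxa).
The MRCA of ASV33 and ASV45 is the root, subtending the entire tree (22 taxa).
The first is nested inside the second, so ASV33 shares a more recent common ancestor with ASV36.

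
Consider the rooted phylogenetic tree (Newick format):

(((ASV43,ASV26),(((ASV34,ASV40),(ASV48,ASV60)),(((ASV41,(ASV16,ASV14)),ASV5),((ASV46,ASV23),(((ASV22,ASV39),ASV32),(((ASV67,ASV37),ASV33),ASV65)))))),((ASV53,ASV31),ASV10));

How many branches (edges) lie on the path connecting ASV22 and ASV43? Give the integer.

9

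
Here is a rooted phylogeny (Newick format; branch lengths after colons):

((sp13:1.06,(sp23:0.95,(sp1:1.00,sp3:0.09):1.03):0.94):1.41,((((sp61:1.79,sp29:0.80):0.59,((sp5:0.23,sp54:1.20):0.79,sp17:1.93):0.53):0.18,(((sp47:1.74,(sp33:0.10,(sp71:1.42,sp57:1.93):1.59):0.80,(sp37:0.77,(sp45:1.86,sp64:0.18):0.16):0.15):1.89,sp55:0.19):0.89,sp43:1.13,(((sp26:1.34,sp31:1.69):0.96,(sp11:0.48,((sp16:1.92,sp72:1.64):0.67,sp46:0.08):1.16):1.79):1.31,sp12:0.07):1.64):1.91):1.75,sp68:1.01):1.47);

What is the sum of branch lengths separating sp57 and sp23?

15.53

The path runs sp57 → … → MRCA → … → sp23; the MRCA is the root of the tree.
Branch lengths along that path: 1.93 + 1.59 + 0.80 + 1.89 + 0.89 + 1.91 + 1.75 + 1.47 + 1.41 + 0.94 + 0.95 = 15.53.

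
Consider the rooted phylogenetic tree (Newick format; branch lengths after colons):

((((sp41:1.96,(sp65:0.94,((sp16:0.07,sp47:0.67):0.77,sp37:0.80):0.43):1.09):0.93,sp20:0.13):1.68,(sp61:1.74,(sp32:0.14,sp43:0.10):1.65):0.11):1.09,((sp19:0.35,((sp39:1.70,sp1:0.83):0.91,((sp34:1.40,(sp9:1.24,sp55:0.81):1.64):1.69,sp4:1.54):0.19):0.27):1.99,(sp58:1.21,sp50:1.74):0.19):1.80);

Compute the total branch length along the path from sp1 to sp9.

The path runs sp1 → … → MRCA → … → sp9; the MRCA is the node subtending ((sp39,sp1),((sp34,(sp9,sp55)),sp4)).
Branch lengths along that path: 0.83 + 0.91 + 0.19 + 1.69 + 1.64 + 1.24 = 6.50.

6.50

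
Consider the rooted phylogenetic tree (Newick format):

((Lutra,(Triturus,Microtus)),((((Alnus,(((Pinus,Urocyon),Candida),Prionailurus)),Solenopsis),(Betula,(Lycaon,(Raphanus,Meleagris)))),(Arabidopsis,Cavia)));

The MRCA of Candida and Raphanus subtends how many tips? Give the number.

10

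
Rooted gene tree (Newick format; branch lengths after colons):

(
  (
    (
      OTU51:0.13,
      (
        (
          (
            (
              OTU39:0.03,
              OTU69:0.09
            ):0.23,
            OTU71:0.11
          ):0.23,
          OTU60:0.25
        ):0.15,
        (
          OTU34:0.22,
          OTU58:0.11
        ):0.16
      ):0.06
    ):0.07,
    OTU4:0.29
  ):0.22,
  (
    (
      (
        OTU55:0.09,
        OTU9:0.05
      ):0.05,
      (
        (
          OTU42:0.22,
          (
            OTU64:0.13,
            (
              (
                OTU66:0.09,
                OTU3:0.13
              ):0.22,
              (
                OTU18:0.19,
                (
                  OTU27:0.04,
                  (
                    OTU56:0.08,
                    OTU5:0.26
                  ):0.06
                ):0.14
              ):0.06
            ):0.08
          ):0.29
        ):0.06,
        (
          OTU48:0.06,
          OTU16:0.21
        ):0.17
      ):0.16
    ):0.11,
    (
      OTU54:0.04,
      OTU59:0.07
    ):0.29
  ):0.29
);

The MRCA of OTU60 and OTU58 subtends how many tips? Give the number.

6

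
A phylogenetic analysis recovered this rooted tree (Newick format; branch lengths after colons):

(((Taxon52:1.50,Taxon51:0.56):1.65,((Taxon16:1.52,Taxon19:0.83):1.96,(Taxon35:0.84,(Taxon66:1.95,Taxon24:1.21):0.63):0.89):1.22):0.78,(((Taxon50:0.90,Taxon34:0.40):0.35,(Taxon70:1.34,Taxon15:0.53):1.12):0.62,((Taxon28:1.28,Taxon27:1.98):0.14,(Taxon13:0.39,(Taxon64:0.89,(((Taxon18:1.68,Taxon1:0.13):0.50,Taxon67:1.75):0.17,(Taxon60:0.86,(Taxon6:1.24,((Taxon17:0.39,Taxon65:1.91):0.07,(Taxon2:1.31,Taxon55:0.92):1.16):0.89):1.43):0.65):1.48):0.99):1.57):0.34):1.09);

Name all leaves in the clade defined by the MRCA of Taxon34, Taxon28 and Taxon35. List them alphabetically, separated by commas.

Tracing Taxon34: it sits inside (Taxon50,Taxon34).
Tracing Taxon28: it sits inside (Taxon28,Taxon27).
Tracing Taxon35: it sits inside (Taxon35,(Taxon66,Taxon24)).
The smallest clade enclosing all 3 is the whole tree (their MRCA is the root), so the answer is all 24 tips in alphabetical order.

Taxon1, Taxon13, Taxon15, Taxon16, Taxon17, Taxon18, Taxon19, Taxon2, Taxon24, Taxon27, Taxon28, Taxon34, Taxon35, Taxon50, Taxon51, Taxon52, Taxon55, Taxon6, Taxon60, Taxon64, Taxon65, Taxon66, Taxon67, Taxon70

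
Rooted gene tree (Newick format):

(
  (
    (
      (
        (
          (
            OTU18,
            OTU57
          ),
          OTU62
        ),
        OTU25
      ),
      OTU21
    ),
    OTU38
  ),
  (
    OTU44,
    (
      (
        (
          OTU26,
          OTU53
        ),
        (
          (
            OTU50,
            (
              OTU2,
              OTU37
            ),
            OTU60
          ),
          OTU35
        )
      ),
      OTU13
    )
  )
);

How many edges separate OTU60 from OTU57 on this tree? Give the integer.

12

The MRCA of OTU60 and OTU57 is the root of the tree.
From OTU60 up to that node: 6 branches. From OTU57 up to the same node: 6 branches. Total: 6 + 6 = 12.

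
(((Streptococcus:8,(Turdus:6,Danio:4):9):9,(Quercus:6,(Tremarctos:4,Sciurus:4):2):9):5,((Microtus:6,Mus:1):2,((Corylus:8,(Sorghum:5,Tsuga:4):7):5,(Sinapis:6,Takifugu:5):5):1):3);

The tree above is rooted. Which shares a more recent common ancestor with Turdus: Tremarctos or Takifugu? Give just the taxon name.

Tremarctos

The MRCA of Turdus and Tremarctos subtends ((Streptococcus,(Turdus,Danio)),(Quercus,(Tremarctos,Sciurus))) (6 taxa).
The MRCA of Turdus and Takifugu is the root, subtending the entire tree (13 taxa).
The first is nested inside the second, so Turdus shares a more recent common ancestor with Tremarctos.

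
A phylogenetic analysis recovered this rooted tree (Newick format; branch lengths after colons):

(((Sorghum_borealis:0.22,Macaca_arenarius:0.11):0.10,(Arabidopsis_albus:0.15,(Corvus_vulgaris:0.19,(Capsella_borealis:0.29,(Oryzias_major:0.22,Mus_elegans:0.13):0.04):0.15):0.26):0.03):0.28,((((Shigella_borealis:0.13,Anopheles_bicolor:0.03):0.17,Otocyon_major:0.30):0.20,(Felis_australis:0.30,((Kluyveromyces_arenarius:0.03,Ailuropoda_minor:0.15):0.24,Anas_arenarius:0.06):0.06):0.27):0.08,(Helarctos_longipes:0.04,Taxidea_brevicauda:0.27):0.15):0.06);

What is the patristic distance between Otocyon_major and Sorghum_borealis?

The path runs Otocyon_major → … → MRCA → … → Sorghum_borealis; the MRCA is the root of the tree.
Branch lengths along that path: 0.30 + 0.20 + 0.08 + 0.06 + 0.28 + 0.10 + 0.22 = 1.24.

1.24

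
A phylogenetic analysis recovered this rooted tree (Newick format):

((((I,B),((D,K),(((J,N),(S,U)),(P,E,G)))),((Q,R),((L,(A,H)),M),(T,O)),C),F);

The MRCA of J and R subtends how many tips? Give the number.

20

The MRCA of J and R is the node subtending (((I,B),((D,K),(((J,N),(S,U)),(P,E,G)))),((Q,R),((L,(A,H)),M),(T,O)),C).
That clade contains 20 terminal taxa: A, B, C, D, E, G, H, I, J, K, L, M, N, O, P, Q, R, S, T, U.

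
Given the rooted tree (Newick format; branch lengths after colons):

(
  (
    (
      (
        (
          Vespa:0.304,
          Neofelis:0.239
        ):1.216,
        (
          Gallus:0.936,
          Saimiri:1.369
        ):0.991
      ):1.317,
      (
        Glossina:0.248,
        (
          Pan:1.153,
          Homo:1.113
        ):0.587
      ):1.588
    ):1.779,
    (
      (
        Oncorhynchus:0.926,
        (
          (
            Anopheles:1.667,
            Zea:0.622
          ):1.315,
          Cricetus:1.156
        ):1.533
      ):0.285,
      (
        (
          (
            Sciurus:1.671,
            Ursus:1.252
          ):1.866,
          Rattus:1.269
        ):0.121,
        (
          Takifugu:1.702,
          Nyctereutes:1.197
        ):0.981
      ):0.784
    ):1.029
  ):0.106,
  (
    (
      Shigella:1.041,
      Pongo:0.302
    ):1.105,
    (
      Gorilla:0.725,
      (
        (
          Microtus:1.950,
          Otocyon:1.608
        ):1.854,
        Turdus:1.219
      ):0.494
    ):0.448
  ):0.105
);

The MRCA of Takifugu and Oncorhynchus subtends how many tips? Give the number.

The MRCA of Takifugu and Oncorhynchus is the node subtending ((Oncorhynchus,((Anopheles,Zea),Cricetus)),(((Sciurus,Ursus),Rattus),(Takifugu,Nyctereutes))).
That clade contains 9 terminal taxa: Anopheles, Cricetus, Nyctereutes, Oncorhynchus, Rattus, Sciurus, Takifugu, Ursus, Zea.

9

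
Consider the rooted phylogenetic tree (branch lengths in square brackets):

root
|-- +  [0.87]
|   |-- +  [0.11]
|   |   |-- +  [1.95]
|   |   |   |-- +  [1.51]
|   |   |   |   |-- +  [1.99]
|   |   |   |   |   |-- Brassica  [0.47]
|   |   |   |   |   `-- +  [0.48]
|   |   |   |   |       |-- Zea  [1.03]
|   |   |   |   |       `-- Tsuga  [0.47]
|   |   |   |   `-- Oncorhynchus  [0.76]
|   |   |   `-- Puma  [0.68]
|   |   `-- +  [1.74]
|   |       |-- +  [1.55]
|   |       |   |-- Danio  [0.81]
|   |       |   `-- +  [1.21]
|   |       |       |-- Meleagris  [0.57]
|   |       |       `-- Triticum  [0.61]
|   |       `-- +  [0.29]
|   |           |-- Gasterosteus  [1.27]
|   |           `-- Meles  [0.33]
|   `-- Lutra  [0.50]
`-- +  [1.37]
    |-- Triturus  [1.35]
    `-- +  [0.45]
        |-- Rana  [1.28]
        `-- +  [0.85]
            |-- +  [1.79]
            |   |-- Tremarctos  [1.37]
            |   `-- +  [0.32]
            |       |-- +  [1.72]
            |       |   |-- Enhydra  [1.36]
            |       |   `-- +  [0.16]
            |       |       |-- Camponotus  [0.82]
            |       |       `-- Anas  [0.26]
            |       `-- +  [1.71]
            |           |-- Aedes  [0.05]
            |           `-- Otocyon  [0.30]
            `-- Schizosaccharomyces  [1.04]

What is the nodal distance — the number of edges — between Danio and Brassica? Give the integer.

The MRCA of Danio and Brassica is the node subtending ((((Brassica,(Zea,Tsuga)),Oncorhynchus),Puma),((Danio,(Meleagris,Triticum)),(Gasterosteus,Meles))).
From Danio up to that node: 3 branches. From Brassica up to the same node: 4 branches. Total: 3 + 4 = 7.

7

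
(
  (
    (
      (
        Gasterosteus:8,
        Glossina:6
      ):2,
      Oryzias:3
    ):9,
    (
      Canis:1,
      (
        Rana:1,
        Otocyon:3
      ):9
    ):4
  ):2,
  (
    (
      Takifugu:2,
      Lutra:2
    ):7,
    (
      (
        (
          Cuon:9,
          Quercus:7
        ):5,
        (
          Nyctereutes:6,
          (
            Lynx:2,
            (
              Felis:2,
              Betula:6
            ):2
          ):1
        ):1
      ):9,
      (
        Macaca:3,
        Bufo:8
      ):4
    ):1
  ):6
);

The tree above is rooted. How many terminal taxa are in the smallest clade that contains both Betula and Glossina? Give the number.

The MRCA of Betula and Glossina is the root, so the clade is the entire tree.
That clade contains 16 terminal taxa: Betula, Bufo, Canis, Cuon, Felis, Gasterosteus, Glossina, Lutra, Lynx, Macaca, Nyctereutes, Oryzias, Otocyon, Quercus, Rana, Takifugu.

16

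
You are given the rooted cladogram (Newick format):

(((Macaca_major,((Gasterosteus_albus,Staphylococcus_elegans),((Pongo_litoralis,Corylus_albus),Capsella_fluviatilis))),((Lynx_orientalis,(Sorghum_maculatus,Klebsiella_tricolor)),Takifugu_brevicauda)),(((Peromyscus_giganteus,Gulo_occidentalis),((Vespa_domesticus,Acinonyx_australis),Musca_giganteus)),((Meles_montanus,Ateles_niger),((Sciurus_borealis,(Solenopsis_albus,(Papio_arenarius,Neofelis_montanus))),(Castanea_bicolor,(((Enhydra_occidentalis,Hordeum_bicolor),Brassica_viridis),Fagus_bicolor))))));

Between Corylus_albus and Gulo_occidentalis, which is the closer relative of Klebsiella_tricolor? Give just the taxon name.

The MRCA of Klebsiella_tricolor and Corylus_albus subtends ((Macaca_major,((Gasterosteus_albus,Staphylococcus_elegans),((Pongo_litoralis,Corylus_albus),Capsella_fluviatilis))),((Lynx_orientalis,(Sorghum_maculatus,Klebsiella_tricolor)),Takifugu_brevicauda)) (10 taxa).
The MRCA of Klebsiella_tricolor and Gulo_occidentalis is the root, subtending the entire tree (26 taxa).
The first is nested inside the second, so Klebsiella_tricolor shares a more recent common ancestor with Corylus_albus.

Corylus_albus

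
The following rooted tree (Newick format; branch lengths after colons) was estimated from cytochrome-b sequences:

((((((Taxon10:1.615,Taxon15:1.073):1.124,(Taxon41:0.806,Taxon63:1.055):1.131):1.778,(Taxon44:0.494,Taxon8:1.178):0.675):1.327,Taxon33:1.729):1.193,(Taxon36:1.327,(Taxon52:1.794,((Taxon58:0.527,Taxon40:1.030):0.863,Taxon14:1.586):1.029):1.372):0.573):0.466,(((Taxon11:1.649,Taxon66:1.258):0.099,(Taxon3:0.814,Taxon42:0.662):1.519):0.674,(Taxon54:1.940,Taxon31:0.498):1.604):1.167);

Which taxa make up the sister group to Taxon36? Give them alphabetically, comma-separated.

Taxon14, Taxon40, Taxon52, Taxon58

Taxon36 attaches to the tree at the node subtending (Taxon36,(Taxon52,((Taxon58,Taxon40),Taxon14))).
The other lineage descending from that same node — the sister group — is (Taxon52,((Taxon58,Taxon40),Taxon14)); its 4 tips in alphabetical order are the answer.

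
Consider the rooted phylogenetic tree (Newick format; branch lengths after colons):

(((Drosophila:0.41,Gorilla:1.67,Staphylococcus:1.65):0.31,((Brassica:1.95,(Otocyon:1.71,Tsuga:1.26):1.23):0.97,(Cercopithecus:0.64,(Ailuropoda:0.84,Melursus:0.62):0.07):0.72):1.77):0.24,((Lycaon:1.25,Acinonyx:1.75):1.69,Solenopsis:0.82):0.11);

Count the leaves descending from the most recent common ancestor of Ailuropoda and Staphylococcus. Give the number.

The MRCA of Ailuropoda and Staphylococcus is the node subtending ((Drosophila,Gorilla,Staphylococcus),((Brassica,(Otocyon,Tsuga)),(Cercopithecus,(Ailuropoda,Melursus)))).
That clade contains 9 terminal taxa: Ailuropoda, Brassica, Cercopithecus, Drosophila, Gorilla, Melursus, Otocyon, Staphylococcus, Tsuga.

9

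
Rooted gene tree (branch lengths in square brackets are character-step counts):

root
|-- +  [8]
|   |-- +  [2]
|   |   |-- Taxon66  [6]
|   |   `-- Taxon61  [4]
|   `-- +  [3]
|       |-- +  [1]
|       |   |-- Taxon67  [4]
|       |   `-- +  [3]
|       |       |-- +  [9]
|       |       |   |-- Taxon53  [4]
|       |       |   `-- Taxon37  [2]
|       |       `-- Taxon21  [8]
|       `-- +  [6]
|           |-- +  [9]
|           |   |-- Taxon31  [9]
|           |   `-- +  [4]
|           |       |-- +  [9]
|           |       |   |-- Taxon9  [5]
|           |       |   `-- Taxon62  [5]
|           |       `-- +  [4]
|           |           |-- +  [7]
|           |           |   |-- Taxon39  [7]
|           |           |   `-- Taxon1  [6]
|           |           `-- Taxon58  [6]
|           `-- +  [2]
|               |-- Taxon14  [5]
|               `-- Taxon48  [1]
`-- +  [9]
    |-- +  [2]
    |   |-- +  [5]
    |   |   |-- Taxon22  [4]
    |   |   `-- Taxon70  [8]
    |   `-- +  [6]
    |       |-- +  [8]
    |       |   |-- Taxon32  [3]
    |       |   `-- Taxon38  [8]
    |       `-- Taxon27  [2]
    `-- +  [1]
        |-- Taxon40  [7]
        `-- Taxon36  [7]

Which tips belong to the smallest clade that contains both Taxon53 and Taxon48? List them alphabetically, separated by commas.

Tracing Taxon53: it sits inside (Taxon53,Taxon37).
Tracing Taxon48: it sits inside (Taxon14,Taxon48).
The smallest clade enclosing both is ((Taxon67,((Taxon53,Taxon37),Taxon21)),((Taxon31,((Taxon9,Taxon62),((Taxon39,Taxon1),Taxon58))),(Taxon14,Taxon48))); the answer is its 12 terminal taxa in alphabetical order.

Taxon1, Taxon14, Taxon21, Taxon31, Taxon37, Taxon39, Taxon48, Taxon53, Taxon58, Taxon62, Taxon67, Taxon9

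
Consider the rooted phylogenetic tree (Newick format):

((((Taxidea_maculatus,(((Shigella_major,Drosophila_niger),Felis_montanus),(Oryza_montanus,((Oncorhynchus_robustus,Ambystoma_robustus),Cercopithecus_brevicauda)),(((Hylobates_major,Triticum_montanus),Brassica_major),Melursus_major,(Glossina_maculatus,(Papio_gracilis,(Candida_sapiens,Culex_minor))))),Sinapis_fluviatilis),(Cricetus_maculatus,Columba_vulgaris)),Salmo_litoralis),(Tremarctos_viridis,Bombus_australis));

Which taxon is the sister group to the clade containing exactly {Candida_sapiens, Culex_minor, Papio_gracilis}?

The clade containing exactly {Candida_sapiens, Culex_minor, Papio_gracilis} attaches to the tree at the node subtending (Glossina_maculatus,(Papio_gracilis,(Candida_sapiens,Culex_minor))).
The other lineage descending from that same node — the sister group — is the single tip Glossina_maculatus.

Glossina_maculatus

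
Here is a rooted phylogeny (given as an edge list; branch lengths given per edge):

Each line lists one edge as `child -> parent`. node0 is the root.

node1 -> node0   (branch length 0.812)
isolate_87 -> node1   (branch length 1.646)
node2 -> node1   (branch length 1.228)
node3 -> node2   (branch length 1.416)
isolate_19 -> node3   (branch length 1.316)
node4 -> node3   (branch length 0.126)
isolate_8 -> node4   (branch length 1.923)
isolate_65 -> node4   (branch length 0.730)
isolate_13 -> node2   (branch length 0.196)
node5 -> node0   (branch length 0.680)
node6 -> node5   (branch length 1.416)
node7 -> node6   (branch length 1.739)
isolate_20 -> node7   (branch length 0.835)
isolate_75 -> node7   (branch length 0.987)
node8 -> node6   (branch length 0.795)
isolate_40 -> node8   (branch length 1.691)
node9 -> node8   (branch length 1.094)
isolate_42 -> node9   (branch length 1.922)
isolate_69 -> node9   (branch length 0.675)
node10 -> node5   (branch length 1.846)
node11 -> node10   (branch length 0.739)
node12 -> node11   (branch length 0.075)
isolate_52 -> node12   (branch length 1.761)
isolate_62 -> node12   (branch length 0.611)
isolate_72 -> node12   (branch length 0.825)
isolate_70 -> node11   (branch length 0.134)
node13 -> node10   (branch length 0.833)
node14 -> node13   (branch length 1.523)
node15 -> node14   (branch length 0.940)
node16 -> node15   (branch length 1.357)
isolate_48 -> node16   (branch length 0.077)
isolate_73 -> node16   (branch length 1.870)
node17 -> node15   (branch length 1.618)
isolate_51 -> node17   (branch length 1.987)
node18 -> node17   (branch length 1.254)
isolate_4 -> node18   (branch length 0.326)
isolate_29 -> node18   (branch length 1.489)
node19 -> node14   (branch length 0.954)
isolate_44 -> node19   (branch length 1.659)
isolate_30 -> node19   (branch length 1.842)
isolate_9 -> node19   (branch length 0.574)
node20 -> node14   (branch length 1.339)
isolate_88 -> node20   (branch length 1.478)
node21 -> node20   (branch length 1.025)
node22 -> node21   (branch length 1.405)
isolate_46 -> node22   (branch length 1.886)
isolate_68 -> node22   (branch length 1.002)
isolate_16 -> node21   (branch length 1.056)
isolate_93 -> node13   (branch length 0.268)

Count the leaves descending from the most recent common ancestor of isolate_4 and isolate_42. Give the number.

22

The MRCA of isolate_4 and isolate_42 is the node subtending (((isolate_20,isolate_75),(isolate_40,(isolate_42,isolate_69))),(((isolate_52,isolate_62,isolate_72),isolate_70),((((isolate_48,isolate_73),(isolate_51,(isolate_4,isolate_29))),(isolate_44,isolate_30,isolate_9),(isolate_88,((isolate_46,isolate_68),isolate_16))),isolate_93))).
That clade contains 22 terminal taxa: isolate_16, isolate_20, isolate_29, isolate_30, isolate_4, isolate_40, isolate_42, isolate_44, isolate_46, isolate_48, isolate_51, isolate_52, isolate_62, isolate_68, isolate_69, isolate_70, isolate_72, isolate_73, isolate_75, isolate_88, isolate_9, isolate_93.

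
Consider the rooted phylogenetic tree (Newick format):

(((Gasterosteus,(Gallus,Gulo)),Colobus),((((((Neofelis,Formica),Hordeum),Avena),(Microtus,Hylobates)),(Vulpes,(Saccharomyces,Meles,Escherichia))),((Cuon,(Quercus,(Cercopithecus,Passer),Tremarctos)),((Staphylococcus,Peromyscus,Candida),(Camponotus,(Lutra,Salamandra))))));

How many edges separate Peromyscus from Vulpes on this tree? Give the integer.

7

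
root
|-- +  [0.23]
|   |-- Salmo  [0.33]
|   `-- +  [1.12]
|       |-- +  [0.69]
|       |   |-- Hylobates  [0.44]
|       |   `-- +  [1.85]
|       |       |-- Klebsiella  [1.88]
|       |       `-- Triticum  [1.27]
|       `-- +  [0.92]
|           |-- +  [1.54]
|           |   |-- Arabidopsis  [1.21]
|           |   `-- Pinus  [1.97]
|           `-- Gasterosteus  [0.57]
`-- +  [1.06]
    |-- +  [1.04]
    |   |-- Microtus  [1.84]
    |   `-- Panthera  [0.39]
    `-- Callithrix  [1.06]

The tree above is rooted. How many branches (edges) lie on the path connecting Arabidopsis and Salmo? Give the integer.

The MRCA of Arabidopsis and Salmo is the node subtending (Salmo,((Hylobates,(Klebsiella,Triticum)),((Arabidopsis,Pinus),Gasterosteus))).
From Arabidopsis up to that node: 4 branches. From Salmo up to the same node: 1 branch. Total: 4 + 1 = 5.

5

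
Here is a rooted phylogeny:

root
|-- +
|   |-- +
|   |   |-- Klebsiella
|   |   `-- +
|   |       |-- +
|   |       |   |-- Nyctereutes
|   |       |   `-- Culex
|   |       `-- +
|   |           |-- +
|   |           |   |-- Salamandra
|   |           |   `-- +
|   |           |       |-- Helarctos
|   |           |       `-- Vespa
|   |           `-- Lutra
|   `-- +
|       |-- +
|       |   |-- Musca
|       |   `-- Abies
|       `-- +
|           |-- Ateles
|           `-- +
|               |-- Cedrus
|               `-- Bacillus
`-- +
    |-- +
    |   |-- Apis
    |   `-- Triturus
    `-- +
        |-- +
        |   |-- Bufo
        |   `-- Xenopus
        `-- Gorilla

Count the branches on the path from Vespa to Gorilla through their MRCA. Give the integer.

10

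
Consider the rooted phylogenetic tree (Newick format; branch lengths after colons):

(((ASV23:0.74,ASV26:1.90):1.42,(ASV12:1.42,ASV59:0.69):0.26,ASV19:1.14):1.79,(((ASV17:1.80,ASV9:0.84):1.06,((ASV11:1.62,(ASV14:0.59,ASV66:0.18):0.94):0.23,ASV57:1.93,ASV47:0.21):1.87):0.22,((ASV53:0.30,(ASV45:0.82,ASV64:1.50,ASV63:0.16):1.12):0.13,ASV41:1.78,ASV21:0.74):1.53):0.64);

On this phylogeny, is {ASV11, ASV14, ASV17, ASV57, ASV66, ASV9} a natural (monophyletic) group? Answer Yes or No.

The MRCA of the listed taxa subtends ((ASV17,ASV9),((ASV11,(ASV14,ASV66)),ASV57,ASV47)).
That clade also contains ASV47, which is not in the proposed group, so the group is not monophyletic.

No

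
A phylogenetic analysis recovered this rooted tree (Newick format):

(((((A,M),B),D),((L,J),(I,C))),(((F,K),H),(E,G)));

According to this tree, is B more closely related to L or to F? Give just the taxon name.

L

The MRCA of B and L subtends ((((A,M),B),D),((L,J),(I,C))) (8 taxa).
The MRCA of B and F is the root, subtending the entire tree (13 taxa).
The first is nested inside the second, so B shares a more recent common ancestor with L.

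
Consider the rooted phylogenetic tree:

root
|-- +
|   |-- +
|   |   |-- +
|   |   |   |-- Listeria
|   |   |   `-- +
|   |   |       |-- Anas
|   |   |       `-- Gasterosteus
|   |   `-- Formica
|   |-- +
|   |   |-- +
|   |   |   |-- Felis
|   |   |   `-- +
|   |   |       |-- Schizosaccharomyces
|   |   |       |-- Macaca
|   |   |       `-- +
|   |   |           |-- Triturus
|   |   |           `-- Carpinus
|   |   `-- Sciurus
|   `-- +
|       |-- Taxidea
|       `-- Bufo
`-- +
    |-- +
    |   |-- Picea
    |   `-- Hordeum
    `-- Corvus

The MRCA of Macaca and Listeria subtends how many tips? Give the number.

12

The MRCA of Macaca and Listeria is the node subtending (((Listeria,(Anas,Gasterosteus)),Formica),((Felis,(Schizosaccharomyces,Macaca,(Triturus,Carpinus))),Sciurus),(Taxidea,Bufo)).
That clade contains 12 terminal taxa: Anas, Bufo, Carpinus, Felis, Formica, Gasterosteus, Listeria, Macaca, Schizosaccharomyces, Sciurus, Taxidea, Triturus.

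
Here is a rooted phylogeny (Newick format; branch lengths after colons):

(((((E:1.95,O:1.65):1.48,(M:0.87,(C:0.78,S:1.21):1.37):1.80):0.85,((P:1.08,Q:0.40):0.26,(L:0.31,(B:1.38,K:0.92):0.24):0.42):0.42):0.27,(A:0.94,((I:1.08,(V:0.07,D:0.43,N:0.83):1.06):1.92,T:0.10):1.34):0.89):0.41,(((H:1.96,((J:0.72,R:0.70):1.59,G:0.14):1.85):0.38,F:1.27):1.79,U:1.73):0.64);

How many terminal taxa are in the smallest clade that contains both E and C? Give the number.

5

The MRCA of E and C is the node subtending ((E,O),(M,(C,S))).
That clade contains 5 terminal taxa: C, E, M, O, S.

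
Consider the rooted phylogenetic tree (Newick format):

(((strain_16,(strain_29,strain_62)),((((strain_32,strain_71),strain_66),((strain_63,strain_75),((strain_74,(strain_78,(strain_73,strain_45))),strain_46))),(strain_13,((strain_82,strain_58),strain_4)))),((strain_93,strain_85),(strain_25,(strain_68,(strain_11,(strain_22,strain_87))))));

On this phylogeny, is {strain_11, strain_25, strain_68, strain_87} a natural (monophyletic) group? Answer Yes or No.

The MRCA of the listed taxa subtends (strain_25,(strain_68,(strain_11,(strain_22,strain_87)))).
That clade also contains strain_22, which is not in the proposed group, so the group is not monophyletic.

No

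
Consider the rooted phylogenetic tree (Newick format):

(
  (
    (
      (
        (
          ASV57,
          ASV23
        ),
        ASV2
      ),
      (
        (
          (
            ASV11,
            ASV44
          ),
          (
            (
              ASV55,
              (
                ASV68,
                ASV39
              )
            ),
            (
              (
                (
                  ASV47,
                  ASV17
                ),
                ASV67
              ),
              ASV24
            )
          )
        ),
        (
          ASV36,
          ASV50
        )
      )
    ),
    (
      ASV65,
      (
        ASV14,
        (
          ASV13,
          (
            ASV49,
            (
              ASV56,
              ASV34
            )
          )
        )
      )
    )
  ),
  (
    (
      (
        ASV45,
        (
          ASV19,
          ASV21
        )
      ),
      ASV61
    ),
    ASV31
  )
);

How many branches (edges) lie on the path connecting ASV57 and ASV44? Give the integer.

7

The MRCA of ASV57 and ASV44 is the node subtending (((ASV57,ASV23),ASV2),(((ASV11,ASV44),((ASV55,(ASV68,ASV39)),(((ASV47,ASV17),ASV67),ASV24))),(ASV36,ASV50))).
From ASV57 up to that node: 3 branches. From ASV44 up to the same node: 4 branches. Total: 3 + 4 = 7.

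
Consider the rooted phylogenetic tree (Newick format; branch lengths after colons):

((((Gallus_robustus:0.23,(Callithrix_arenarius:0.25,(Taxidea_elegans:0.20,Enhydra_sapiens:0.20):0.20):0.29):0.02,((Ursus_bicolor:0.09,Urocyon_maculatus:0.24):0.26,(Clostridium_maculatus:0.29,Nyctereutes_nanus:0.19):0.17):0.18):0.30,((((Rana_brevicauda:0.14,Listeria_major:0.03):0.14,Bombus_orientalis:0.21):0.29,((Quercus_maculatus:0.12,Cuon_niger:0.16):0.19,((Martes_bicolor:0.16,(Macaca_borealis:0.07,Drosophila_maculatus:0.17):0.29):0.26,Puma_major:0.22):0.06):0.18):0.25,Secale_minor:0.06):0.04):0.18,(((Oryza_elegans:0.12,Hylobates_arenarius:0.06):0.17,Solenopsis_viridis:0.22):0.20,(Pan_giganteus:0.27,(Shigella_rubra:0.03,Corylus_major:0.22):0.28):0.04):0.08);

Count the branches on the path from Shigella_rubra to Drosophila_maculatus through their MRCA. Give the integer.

The MRCA of Shigella_rubra and Drosophila_maculatus is the root of the tree.
From Shigella_rubra up to that node: 4 branches. From Drosophila_maculatus up to the same node: 8 branches. Total: 4 + 8 = 12.

12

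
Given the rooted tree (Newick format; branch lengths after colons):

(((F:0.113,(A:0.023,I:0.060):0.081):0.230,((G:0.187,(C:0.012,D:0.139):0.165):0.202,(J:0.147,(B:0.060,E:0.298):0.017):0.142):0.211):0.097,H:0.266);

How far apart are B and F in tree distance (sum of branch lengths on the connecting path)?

0.773

The path runs B → … → MRCA → … → F; the MRCA is the node subtending ((F,(A,I)),((G,(C,D)),(J,(B,E)))).
Branch lengths along that path: 0.060 + 0.017 + 0.142 + 0.211 + 0.230 + 0.113 = 0.773.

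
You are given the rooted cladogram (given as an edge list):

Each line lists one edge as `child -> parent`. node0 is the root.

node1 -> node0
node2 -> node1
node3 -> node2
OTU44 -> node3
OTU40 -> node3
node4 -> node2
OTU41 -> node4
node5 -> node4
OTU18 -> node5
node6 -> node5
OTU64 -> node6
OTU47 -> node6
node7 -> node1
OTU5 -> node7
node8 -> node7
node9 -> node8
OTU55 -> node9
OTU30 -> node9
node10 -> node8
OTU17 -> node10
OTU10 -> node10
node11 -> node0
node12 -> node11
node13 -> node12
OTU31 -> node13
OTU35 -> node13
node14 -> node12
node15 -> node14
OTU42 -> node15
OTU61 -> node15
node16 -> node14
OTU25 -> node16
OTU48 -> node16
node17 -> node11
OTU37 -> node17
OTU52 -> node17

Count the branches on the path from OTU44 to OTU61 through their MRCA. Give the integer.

The MRCA of OTU44 and OTU61 is the root of the tree.
From OTU44 up to that node: 4 branches. From OTU61 up to the same node: 5 branches. Total: 4 + 5 = 9.

9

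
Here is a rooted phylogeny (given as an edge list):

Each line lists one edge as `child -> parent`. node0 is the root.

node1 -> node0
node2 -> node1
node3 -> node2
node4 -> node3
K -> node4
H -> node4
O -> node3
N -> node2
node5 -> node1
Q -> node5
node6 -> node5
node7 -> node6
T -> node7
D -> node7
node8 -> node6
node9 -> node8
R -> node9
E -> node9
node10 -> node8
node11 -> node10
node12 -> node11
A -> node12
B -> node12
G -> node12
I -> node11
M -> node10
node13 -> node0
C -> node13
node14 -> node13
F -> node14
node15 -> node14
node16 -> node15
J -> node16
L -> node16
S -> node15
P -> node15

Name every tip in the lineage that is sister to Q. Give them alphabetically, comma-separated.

Q attaches to the tree at the node subtending (Q,((T,D),((R,E),(((A,B,G),I),M)))).
The other lineage descending from that same node — the sister group — is ((T,D),((R,E),(((A,B,G),I),M))); its 9 tips in alphabetical order are the answer.

A, B, D, E, G, I, M, R, T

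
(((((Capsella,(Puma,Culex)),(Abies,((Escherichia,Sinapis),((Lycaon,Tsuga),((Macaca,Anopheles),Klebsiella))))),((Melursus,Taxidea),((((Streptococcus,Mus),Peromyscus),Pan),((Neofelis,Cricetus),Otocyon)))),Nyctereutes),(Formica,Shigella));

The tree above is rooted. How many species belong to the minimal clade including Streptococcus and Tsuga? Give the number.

20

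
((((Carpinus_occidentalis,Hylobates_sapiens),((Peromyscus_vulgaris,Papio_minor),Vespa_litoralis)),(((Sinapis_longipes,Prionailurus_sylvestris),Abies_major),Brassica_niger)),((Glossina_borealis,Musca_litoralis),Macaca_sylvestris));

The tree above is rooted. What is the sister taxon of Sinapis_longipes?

Sinapis_longipes attaches to the tree at the node subtending (Sinapis_longipes,Prionailurus_sylvestris).
The other lineage descending from that same node — the sister group — is the single tip Prionailurus_sylvestris.

Prionailurus_sylvestris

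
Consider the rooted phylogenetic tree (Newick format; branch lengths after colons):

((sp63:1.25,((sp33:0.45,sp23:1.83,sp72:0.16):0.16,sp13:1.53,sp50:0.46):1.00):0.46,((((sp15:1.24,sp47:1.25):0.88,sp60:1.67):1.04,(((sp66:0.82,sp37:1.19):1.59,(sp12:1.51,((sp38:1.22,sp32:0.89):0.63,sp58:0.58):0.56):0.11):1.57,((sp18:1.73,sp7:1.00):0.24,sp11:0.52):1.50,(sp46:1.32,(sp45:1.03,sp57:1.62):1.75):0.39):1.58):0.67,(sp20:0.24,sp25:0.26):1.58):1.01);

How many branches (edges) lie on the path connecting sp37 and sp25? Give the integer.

The MRCA of sp37 and sp25 is the node subtending ((((sp15,sp47),sp60),(((sp66,sp37),(sp12,((sp38,sp32),sp58))),((sp18,sp7),sp11),(sp46,(sp45,sp57)))),(sp20,sp25)).
From sp37 up to that node: 5 branches. From sp25 up to the same node: 2 branches. Total: 5 + 2 = 7.

7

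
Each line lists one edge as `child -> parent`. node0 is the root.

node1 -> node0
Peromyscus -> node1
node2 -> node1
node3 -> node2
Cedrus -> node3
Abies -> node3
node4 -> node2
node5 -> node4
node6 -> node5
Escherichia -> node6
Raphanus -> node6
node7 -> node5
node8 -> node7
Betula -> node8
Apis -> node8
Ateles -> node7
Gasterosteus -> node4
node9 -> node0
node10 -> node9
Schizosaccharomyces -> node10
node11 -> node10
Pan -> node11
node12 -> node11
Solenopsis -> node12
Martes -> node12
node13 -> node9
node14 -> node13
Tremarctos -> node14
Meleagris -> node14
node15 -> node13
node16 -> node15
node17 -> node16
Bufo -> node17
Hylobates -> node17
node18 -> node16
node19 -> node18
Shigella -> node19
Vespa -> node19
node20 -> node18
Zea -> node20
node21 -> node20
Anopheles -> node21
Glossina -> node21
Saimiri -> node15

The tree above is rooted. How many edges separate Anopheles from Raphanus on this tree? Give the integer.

14

The MRCA of Anopheles and Raphanus is the root of the tree.
From Anopheles up to that node: 8 branches. From Raphanus up to the same node: 6 branches. Total: 8 + 6 = 14.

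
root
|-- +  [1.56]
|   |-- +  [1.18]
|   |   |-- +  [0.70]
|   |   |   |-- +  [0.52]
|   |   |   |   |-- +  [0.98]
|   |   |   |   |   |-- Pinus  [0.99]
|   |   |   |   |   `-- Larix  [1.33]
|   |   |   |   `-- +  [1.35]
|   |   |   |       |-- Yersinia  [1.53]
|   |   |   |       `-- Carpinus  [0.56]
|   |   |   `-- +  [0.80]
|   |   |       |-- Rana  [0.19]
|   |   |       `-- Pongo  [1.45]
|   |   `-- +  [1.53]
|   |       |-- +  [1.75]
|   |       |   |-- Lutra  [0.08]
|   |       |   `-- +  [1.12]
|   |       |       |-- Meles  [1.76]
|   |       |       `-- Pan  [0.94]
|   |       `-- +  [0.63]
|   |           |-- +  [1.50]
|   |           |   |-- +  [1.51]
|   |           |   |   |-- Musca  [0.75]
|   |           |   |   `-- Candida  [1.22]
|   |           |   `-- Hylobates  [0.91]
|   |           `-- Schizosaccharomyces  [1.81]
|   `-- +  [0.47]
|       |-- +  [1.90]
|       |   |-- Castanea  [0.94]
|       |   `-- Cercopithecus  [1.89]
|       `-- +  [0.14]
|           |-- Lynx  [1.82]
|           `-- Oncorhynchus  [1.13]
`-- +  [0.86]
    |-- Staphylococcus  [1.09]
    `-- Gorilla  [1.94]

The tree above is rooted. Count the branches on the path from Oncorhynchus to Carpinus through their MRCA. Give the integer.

The MRCA of Oncorhynchus and Carpinus is the node subtending (((((Pinus,Larix),(Yersinia,Carpinus)),(Rana,Pongo)),((Lutra,(Meles,Pan)),(((Musca,Candida),Hylobates),Schizosaccharomyces))),((Castanea,Cercopithecus),(Lynx,Oncorhynchus))).
From Oncorhynchus up to that node: 3 branches. From Carpinus up to the same node: 5 branches. Total: 3 + 5 = 8.

8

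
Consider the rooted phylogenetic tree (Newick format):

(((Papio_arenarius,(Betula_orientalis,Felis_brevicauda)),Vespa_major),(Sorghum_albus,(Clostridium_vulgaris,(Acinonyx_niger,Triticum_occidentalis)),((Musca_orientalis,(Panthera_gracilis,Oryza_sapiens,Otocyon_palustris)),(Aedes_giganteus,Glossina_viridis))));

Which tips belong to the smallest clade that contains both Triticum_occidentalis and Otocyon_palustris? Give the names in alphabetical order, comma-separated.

Tracing Triticum_occidentalis: it sits inside (Acinonyx_niger,Triticum_occidentalis).
Tracing Otocyon_palustris: it sits inside (Panthera_gracilis,Oryza_sapiens,Otocyon_palustris).
The smallest clade enclosing both is (Sorghum_albus,(Clostridium_vulgaris,(Acinonyx_niger,Triticum_occidentalis)),((Musca_orientalis,(Panthera_gracilis,Oryza_sapiens,Otocyon_palustris)),(Aedes_giganteus,Glossina_viridis))); the answer is its 10 terminal taxa in alphabetical order.

Acinonyx_niger, Aedes_giganteus, Clostridium_vulgaris, Glossina_viridis, Musca_orientalis, Oryza_sapiens, Otocyon_palustris, Panthera_gracilis, Sorghum_albus, Triticum_occidentalis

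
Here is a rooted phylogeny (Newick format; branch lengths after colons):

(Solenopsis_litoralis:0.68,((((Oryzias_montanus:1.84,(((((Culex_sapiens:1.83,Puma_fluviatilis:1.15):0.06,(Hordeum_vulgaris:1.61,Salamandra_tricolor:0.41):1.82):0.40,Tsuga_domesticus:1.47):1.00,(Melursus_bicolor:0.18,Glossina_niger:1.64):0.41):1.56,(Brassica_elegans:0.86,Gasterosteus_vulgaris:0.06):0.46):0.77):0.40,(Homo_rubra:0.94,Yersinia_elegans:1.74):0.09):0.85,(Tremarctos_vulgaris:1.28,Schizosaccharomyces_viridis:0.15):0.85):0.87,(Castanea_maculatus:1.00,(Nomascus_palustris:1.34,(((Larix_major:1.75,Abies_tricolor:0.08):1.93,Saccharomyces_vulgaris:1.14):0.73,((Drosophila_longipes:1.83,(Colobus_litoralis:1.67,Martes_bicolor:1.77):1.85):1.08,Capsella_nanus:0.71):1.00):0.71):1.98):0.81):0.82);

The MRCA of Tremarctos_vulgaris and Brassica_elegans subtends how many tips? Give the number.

14

The MRCA of Tremarctos_vulgaris and Brassica_elegans is the node subtending (((Oryzias_montanus,(((((Culex_sapiens,Puma_fluviatilis),(Hordeum_vulgaris,Salamandra_tricolor)),Tsuga_domesticus),(Melursus_bicolor,Glossina_niger)),(Brassica_elegans,Gasterosteus_vulgaris))),(Homo_rubra,Yersinia_elegans)),(Tremarctos_vulgaris,Schizosaccharomyces_viridis)).
That clade contains 14 terminal taxa: Brassica_elegans, Culex_sapiens, Gasterosteus_vulgaris, Glossina_niger, Homo_rubra, Hordeum_vulgaris, Melursus_bicolor, Oryzias_montanus, Puma_fluviatilis, Salamandra_tricolor, Schizosaccharomyces_viridis, Tremarctos_vulgaris, Tsuga_domesticus, Yersinia_elegans.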